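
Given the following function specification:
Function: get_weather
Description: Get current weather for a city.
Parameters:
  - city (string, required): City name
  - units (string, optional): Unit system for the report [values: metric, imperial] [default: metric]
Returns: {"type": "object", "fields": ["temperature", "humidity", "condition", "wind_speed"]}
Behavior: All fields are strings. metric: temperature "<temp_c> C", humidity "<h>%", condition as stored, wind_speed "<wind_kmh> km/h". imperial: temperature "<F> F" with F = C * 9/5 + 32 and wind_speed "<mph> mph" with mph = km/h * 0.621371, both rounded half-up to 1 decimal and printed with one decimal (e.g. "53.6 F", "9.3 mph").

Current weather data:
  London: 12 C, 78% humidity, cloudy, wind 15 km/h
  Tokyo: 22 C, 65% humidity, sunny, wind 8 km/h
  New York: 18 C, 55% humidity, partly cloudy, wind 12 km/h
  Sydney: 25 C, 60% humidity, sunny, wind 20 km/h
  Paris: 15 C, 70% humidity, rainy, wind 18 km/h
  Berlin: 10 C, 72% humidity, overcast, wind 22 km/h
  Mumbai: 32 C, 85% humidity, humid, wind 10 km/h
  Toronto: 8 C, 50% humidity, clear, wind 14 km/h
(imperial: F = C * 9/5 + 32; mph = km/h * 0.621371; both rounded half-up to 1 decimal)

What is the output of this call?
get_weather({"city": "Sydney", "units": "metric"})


Sydney record: 25 C, 60%, sunny, 20 km/h
metric: report values as stored ('<temp_c> C', '<humidity>%', '<wind_kmh> km/h')
Output:
{"temperature": "25 C", "humidity": "60%", "condition": "sunny", "wind_speed": "20 km/h"}


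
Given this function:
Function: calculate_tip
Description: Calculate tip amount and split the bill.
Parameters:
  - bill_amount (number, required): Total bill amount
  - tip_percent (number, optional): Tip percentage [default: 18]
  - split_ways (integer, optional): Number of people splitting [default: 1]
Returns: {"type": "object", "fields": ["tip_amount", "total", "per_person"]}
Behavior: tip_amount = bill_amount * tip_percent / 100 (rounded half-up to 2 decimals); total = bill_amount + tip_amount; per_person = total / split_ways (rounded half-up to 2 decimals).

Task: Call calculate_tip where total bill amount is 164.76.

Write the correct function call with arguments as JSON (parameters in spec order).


Mapping each described value to its parameter name:
  'Total bill amount' -> bill_amount = 164.76
calculate_tip({"bill_amount": 164.76})


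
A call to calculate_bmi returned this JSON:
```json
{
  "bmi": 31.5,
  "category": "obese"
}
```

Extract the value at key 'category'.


obese


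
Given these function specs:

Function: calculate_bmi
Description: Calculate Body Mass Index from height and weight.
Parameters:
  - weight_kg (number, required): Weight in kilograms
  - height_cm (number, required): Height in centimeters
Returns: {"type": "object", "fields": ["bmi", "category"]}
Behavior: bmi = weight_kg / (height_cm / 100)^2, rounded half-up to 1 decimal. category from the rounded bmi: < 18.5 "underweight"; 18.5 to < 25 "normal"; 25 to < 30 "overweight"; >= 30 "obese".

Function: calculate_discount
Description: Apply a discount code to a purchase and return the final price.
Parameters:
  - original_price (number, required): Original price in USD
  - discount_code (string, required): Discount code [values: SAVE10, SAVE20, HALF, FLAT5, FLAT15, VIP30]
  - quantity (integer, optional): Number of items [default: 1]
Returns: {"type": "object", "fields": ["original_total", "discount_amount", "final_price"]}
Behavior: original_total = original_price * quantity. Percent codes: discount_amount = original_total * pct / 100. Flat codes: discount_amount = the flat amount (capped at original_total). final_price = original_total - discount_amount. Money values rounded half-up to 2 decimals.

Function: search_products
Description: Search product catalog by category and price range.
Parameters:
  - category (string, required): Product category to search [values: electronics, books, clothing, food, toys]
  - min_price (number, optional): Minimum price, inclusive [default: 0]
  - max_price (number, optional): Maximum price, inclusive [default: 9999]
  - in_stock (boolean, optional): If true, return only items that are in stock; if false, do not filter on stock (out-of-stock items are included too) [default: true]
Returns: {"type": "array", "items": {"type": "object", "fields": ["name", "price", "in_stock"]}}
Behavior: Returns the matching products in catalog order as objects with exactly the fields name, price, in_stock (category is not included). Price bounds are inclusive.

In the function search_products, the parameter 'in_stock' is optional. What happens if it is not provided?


The search_products spec declares:
  - in_stock (boolean, optional): If true, return only items that are in stock; if false, do not filter on stock (out-of-stock items are included too) [default: true]
It defaults to true


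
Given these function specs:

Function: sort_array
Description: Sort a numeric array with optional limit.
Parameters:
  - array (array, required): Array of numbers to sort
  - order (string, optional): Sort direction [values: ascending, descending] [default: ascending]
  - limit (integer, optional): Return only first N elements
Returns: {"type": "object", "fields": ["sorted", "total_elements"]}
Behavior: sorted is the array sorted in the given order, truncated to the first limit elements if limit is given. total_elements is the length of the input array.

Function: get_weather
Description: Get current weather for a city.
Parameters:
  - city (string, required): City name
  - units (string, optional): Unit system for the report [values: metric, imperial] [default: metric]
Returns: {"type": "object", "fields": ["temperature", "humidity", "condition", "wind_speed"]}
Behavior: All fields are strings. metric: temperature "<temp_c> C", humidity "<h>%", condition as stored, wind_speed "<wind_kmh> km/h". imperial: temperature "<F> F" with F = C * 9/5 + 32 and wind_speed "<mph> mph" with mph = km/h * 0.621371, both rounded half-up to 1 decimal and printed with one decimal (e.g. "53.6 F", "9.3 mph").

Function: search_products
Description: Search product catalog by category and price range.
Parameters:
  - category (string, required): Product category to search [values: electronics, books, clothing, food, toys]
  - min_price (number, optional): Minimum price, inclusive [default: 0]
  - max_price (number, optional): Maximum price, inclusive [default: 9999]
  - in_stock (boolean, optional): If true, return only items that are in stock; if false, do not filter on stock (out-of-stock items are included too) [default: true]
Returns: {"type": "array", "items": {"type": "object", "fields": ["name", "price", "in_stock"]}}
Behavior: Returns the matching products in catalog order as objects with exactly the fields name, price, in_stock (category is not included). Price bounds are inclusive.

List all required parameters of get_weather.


Parameters of get_weather and their required/optional flag:
  city: required
  units: optional
city


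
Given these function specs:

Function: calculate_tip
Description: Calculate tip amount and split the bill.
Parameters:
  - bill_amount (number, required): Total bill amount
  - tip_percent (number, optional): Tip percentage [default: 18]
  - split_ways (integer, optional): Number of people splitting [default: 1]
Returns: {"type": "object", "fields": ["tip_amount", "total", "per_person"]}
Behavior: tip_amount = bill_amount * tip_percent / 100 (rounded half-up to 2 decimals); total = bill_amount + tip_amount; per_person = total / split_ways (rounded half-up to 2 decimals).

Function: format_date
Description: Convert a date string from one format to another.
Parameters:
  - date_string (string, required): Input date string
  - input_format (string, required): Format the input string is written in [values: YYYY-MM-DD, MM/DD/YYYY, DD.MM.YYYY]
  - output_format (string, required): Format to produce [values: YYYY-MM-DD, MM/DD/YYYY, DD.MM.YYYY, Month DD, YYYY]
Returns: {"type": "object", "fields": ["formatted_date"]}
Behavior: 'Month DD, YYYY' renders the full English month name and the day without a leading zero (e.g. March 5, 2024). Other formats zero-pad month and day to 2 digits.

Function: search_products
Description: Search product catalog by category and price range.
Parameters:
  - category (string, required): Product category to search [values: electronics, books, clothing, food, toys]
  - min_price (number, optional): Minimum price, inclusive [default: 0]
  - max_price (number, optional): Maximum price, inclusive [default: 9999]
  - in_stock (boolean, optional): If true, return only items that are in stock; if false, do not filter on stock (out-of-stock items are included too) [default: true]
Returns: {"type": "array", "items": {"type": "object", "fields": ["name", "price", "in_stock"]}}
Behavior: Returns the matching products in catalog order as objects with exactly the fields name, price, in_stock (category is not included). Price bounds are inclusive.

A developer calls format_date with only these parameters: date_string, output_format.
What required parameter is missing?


Required parameters: date_string, input_format, output_format
Provided: date_string, output_format
Missing: input_format
input_format


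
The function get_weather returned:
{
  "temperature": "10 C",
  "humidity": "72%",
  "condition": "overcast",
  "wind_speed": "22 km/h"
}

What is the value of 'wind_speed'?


22 km/h


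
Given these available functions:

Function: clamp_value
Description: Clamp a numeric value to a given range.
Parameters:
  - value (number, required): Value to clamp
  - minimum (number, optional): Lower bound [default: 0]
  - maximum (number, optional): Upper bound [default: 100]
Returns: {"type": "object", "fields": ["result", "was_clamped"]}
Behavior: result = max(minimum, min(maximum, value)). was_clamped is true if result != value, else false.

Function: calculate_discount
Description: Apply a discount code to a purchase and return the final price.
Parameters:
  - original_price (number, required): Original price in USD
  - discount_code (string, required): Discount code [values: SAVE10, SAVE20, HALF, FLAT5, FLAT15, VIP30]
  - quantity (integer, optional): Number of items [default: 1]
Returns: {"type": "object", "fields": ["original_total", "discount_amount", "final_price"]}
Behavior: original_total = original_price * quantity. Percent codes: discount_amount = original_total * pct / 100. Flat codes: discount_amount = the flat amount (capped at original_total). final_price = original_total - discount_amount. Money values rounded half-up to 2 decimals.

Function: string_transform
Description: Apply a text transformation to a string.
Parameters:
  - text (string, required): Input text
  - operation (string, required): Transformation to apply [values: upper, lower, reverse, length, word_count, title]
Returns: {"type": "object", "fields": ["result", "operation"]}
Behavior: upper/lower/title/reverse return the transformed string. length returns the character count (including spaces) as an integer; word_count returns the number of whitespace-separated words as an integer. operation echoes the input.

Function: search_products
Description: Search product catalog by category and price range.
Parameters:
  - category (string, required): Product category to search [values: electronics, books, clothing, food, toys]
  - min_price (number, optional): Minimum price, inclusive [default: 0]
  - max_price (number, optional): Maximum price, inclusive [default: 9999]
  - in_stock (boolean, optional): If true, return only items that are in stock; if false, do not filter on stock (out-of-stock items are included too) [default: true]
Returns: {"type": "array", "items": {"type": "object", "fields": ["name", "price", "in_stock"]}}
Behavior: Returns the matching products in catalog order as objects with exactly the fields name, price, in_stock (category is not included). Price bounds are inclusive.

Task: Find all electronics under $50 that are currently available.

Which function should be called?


The task needs a function whose description is: Search product catalog by category and price range.
search_products


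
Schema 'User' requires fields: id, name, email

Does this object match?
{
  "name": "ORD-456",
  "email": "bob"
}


Checking required fields...
Missing: id
Invalid - missing required field 'id'


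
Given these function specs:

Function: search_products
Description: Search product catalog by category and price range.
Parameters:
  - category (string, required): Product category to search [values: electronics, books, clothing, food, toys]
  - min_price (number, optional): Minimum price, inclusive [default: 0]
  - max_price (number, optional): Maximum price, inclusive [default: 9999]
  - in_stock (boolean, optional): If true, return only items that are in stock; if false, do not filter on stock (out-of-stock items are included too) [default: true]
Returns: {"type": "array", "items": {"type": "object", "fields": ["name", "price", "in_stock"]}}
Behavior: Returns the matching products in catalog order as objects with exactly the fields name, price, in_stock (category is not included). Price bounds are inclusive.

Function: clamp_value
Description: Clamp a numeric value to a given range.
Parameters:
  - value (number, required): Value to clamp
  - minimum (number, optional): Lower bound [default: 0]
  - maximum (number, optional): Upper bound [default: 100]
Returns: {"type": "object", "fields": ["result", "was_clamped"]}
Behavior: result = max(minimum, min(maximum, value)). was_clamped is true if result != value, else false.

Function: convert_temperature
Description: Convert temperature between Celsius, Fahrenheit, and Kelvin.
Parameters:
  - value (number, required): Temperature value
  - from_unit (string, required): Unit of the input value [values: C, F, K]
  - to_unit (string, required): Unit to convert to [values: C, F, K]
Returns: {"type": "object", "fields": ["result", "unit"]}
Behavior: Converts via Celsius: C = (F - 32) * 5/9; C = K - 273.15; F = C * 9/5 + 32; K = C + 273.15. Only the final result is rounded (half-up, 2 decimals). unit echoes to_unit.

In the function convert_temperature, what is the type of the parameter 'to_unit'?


The convert_temperature spec declares:
  - to_unit (string, required): Unit to convert to [values: C, F, K]
Type:
string


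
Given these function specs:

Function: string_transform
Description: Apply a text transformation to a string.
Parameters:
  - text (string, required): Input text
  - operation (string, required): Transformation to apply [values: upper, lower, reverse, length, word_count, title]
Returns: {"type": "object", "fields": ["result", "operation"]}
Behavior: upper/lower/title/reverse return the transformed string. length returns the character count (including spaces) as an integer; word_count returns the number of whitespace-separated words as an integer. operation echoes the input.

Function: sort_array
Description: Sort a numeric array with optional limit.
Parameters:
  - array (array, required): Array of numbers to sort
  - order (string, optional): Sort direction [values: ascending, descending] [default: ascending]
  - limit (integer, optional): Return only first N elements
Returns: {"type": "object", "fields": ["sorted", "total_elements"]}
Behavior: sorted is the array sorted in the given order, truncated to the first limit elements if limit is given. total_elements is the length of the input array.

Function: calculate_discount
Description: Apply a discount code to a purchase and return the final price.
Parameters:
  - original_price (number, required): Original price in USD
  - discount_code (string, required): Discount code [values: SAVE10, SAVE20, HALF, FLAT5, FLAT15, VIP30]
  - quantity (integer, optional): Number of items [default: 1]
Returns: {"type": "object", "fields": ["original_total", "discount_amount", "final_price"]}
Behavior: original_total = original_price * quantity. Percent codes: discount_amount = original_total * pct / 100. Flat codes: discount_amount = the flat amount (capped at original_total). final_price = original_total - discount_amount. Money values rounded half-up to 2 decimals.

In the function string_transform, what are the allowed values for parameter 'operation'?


The string_transform spec declares:
  - operation (string, required): Transformation to apply [values: upper, lower, reverse, length, word_count, title]
Allowed values:
upper, lower, reverse, length, word_count, title


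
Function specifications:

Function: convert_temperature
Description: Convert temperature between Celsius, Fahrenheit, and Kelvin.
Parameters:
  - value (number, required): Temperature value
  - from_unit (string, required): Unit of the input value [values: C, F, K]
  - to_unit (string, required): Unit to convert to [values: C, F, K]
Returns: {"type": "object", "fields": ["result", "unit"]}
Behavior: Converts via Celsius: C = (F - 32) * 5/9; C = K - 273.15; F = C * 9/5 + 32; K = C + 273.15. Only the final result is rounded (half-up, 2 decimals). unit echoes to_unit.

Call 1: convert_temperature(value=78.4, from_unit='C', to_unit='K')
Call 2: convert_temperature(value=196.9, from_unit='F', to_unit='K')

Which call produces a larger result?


Call 1:
  Input already in C: 78.4
  To K: 78.4 + 273.15 = 351.55
  Round to 2 decimals: 351.55
  -> 351.55 K
Call 2:
  To C: (196.9 - 32) * 5/9 = 91.611111
  To K: 91.611111 + 273.15 = 364.761111
  Round to 2 decimals: 364.76
  -> 364.76 K
Call 2 (364.76 K)


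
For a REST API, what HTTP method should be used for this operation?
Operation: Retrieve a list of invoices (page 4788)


GET = read, POST = create, PUT = update/replace, DELETE = remove
This operation is a read.
GET


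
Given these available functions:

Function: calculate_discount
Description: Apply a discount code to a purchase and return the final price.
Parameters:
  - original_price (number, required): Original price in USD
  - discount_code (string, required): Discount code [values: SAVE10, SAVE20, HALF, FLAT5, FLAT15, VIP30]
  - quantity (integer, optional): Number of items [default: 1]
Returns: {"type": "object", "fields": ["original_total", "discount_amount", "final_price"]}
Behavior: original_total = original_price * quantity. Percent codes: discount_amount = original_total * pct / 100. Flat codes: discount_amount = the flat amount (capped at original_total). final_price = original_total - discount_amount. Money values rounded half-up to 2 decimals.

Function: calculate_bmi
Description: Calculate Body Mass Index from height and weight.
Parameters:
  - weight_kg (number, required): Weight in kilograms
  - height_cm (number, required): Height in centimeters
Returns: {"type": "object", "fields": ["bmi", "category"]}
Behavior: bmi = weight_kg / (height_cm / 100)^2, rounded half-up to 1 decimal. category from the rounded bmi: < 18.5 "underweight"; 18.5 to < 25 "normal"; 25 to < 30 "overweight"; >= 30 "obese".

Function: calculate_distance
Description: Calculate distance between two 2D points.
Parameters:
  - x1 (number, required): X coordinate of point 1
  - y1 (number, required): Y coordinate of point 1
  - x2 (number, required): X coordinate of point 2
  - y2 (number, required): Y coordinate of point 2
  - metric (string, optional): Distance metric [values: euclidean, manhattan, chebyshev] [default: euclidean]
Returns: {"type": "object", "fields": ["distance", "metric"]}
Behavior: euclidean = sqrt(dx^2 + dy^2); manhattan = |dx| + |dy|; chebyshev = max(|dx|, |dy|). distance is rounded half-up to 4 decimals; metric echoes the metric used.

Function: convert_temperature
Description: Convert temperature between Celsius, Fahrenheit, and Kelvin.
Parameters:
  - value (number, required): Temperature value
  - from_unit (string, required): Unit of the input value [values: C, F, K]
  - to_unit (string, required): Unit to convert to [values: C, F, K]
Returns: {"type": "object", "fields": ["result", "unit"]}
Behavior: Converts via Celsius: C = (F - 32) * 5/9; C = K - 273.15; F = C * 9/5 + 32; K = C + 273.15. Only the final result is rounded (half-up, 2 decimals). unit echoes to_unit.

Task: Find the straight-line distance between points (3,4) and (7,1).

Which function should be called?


The task needs a function whose description is: Calculate distance between two 2D points.
calculate_distance


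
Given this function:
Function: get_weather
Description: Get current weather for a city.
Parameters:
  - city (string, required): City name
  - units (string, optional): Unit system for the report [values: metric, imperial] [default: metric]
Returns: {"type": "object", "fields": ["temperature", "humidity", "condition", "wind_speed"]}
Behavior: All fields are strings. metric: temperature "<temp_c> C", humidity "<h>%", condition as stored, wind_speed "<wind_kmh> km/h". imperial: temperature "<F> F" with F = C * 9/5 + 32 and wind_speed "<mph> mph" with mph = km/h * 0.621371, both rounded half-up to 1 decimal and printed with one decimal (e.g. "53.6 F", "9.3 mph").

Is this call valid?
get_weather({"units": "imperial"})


Checking required parameters...
Missing required parameter: city
Invalid - missing required parameter 'city'


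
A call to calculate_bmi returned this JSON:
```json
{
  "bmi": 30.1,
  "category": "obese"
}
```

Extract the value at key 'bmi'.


30.1


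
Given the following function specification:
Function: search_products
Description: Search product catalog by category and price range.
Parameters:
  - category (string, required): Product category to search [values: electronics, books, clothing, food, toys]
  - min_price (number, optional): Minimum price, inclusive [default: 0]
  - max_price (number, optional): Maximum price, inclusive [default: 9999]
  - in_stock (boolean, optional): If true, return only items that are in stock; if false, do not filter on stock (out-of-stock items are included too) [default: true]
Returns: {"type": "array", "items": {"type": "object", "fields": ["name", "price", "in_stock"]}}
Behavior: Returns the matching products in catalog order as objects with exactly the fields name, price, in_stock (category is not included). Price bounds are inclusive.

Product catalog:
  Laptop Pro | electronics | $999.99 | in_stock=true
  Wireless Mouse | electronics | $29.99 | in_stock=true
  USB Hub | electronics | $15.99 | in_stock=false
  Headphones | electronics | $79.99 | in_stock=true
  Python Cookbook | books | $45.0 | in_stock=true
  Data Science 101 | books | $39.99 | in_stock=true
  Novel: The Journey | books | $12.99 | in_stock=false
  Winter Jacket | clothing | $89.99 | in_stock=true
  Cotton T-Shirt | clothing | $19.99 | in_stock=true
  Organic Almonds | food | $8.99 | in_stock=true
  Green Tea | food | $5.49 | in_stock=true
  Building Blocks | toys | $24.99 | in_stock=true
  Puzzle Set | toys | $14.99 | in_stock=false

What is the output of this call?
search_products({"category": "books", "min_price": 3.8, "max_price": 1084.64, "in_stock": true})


Filter: category=books, 3.8 <= price <= 1084.64, in-stock only
  Python Cookbook ($45.0): keep
  Data Science 101 ($39.99): keep
  Novel: The Journey ($12.99): out of stock -> skip
Output:
[{"name": "Python Cookbook", "price": 45.0, "in_stock": true}, {"name": "Data Science 101", "price": 39.99, "in_stock": true}]


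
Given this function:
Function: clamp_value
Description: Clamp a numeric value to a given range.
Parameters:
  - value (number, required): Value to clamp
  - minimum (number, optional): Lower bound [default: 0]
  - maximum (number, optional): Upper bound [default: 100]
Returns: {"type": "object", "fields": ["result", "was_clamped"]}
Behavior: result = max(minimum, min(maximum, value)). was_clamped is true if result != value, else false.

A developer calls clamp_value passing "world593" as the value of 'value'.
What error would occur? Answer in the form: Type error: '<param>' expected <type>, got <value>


Spec: 'value' is declared as number; "world593" is a string.
Type error: 'value' expected number, got "world593"


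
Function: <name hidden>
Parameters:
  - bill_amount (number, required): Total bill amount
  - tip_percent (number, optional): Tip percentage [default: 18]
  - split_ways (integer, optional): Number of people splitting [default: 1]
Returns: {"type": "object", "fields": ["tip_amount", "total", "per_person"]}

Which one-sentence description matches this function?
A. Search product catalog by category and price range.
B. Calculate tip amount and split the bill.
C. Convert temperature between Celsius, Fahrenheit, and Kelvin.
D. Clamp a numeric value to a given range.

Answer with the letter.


Parameters bill_amount, tip_percent, split_ways and return ["tip_amount", "total", "per_person"] fit: Calculate tip amount and split the bill.
B


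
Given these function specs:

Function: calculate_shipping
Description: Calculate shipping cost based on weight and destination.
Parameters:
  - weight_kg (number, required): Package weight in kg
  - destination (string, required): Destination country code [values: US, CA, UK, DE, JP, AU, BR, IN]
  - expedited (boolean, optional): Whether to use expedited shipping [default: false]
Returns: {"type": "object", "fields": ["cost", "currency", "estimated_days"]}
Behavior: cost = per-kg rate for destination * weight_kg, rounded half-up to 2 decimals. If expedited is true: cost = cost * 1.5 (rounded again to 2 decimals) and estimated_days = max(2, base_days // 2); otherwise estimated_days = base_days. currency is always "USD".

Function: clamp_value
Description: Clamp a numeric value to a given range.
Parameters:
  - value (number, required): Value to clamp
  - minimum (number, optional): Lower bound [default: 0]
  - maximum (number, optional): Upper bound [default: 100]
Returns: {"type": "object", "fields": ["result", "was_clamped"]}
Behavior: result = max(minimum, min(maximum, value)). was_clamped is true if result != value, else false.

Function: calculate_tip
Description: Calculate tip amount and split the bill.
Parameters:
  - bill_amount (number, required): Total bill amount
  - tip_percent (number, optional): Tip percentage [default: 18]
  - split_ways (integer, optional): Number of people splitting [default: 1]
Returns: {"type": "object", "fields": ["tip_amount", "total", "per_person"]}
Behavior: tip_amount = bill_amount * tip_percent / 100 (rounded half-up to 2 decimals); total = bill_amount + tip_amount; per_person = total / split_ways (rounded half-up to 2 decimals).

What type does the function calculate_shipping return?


The calculate_shipping spec declares Returns: {"type": "object", "fields": ["cost", "currency", "estimated_days"]}
Type:
object


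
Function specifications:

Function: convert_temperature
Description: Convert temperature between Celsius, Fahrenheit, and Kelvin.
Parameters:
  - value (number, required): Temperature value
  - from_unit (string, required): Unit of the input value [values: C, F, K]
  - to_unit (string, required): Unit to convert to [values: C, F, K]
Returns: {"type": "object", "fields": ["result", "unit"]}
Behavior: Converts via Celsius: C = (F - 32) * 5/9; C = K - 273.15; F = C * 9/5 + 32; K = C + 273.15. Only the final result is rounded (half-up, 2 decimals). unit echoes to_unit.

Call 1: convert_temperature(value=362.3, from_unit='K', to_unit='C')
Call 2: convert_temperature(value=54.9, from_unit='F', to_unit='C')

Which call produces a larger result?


Call 1:
  To C: 362.3 - 273.15 = 89.15
  Target is C: 89.15
  Round to 2 decimals: 89.15
  -> 89.15 C
Call 2:
  To C: (54.9 - 32) * 5/9 = 12.722222
  Target is C: 12.722222
  Round to 2 decimals: 12.72
  -> 12.72 C
Call 1 (89.15 C)


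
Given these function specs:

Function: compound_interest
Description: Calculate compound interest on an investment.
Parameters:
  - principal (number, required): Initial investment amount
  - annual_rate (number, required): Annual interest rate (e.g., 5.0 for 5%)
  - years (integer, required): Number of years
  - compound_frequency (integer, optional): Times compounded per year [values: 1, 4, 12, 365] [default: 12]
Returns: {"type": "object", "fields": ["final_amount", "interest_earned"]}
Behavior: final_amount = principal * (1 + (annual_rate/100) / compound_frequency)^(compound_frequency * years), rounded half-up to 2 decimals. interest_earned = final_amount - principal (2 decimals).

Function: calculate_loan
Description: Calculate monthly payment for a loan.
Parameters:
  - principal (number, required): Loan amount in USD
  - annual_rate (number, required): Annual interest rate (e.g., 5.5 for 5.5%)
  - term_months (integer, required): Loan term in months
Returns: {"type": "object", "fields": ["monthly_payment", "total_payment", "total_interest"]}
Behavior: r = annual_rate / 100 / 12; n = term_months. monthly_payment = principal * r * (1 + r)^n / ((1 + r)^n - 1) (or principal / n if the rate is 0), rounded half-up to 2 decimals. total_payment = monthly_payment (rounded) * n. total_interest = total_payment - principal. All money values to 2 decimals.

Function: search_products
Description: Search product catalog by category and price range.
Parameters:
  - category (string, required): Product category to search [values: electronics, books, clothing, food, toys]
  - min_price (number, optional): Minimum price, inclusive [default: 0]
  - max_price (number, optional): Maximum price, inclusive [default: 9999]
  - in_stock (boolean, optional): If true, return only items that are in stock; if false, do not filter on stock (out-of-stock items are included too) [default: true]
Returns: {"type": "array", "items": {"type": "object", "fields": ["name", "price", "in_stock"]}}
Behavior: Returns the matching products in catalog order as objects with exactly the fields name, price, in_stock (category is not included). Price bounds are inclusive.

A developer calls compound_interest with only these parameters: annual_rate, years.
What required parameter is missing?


Required parameters: principal, annual_rate, years
Provided: annual_rate, years
Missing: principal
principal


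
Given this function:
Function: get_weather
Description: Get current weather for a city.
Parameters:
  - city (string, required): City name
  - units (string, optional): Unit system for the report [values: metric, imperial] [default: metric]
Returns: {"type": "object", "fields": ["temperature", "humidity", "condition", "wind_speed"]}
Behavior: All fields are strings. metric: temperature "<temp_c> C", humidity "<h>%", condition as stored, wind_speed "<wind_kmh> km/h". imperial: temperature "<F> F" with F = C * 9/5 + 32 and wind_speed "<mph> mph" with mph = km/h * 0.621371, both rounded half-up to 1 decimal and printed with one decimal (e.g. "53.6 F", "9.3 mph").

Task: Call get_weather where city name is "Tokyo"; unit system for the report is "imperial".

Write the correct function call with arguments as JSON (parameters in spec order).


Mapping each described value to its parameter name:
  'City name' -> city = "Tokyo"
  'Unit system for the report' -> units = "imperial"
get_weather({"city": "Tokyo", "units": "imperial"})


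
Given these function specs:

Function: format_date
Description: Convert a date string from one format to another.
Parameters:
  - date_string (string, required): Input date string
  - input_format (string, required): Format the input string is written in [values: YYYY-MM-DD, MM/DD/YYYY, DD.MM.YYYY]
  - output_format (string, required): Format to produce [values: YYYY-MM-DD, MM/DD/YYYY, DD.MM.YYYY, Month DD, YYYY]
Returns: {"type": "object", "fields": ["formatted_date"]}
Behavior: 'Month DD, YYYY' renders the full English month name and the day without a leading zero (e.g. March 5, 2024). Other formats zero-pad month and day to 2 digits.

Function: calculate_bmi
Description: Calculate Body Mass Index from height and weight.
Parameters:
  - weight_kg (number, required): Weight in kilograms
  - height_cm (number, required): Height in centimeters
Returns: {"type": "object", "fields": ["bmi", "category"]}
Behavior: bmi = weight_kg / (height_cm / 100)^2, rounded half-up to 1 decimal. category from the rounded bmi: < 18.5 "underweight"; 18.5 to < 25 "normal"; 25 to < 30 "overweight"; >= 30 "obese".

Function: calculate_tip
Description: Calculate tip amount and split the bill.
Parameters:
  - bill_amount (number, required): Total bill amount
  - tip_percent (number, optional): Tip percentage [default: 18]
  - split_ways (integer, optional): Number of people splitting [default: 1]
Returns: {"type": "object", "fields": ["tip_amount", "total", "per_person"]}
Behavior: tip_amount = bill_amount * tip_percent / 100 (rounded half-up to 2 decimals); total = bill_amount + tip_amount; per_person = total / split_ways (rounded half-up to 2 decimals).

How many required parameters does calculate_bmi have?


Parameters of calculate_bmi: weight_kg (required), height_cm (required)
Required count:
2


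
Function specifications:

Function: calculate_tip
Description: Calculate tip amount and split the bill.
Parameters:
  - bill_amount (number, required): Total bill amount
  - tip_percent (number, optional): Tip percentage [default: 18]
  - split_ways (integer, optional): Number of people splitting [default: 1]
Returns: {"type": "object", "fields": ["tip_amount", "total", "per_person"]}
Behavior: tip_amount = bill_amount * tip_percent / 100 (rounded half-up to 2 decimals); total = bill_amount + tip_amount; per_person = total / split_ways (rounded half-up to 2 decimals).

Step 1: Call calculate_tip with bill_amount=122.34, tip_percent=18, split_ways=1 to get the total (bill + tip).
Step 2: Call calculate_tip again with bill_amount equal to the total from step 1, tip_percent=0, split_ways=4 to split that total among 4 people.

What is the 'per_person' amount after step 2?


Step 1: calculate_tip(bill_amount=122.34, tip_percent=18, split_ways=1)
  tip_amount = 122.34 * 18/100 = 22.0212 -> 22.02
  total = 122.34 + 22.02 = 144.36
  per_person = 144.36 / 1 = 144.36 -> 144.36
  -> total = 144.36
Step 2: calculate_tip(bill_amount=144.36, tip_percent=0, split_ways=4)
  tip_amount = 144.36 * 0/100 = 0 -> 0.00
  total = 144.36 + 0.00 = 144.36
  per_person = 144.36 / 4 = 36.09 -> 36.09
  -> per_person = 36.09
$36.09


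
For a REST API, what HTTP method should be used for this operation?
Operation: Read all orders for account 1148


GET = read, POST = create, PUT = update/replace, DELETE = remove
This operation is a read.
GET


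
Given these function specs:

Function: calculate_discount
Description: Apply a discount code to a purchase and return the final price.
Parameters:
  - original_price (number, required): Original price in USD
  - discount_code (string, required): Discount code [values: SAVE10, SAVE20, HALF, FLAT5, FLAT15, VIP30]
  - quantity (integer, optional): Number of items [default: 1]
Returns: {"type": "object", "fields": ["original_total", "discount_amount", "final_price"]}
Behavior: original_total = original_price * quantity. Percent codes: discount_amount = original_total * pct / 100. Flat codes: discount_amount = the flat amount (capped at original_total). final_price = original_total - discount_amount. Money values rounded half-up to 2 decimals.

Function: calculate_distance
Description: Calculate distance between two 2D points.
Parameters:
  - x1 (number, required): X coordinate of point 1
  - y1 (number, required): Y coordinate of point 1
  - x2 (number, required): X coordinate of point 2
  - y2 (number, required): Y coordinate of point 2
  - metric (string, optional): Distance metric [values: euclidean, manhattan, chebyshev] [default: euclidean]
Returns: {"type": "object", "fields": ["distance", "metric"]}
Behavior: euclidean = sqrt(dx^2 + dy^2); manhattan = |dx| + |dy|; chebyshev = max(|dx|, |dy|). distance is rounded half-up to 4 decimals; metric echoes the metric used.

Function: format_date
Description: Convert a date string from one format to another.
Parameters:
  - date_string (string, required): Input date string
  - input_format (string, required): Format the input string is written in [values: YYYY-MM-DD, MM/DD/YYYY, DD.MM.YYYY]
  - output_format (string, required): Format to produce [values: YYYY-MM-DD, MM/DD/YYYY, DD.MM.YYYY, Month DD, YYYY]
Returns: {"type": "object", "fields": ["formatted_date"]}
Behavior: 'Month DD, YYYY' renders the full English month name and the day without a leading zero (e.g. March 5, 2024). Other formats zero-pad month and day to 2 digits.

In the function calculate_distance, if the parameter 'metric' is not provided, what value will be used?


The calculate_distance spec declares:
  - metric (string, optional): Distance metric [values: euclidean, manhattan, chebyshev] [default: euclidean]
Default:
euclidean


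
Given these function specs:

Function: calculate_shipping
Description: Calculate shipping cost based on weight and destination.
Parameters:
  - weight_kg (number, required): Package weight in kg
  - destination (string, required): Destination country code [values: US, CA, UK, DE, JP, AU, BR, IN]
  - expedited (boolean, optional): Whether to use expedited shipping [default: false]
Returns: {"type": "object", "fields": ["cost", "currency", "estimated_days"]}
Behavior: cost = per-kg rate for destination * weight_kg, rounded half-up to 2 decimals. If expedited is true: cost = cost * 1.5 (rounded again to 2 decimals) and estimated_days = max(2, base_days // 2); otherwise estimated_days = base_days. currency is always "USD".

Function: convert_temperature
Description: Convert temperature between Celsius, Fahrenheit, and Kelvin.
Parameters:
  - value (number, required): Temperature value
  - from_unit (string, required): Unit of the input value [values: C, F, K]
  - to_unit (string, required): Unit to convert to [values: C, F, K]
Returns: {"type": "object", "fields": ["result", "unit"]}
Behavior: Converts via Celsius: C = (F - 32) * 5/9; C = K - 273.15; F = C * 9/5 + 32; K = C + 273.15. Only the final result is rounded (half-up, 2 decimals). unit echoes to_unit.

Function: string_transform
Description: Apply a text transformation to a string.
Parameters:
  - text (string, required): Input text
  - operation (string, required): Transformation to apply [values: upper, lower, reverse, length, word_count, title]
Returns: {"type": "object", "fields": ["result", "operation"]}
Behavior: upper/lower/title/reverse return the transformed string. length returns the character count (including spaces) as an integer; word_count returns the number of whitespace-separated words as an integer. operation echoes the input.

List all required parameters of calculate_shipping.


Parameters of calculate_shipping and their required/optional flag:
  weight_kg: required
  destination: required
  expedited: optional
destination, weight_kg


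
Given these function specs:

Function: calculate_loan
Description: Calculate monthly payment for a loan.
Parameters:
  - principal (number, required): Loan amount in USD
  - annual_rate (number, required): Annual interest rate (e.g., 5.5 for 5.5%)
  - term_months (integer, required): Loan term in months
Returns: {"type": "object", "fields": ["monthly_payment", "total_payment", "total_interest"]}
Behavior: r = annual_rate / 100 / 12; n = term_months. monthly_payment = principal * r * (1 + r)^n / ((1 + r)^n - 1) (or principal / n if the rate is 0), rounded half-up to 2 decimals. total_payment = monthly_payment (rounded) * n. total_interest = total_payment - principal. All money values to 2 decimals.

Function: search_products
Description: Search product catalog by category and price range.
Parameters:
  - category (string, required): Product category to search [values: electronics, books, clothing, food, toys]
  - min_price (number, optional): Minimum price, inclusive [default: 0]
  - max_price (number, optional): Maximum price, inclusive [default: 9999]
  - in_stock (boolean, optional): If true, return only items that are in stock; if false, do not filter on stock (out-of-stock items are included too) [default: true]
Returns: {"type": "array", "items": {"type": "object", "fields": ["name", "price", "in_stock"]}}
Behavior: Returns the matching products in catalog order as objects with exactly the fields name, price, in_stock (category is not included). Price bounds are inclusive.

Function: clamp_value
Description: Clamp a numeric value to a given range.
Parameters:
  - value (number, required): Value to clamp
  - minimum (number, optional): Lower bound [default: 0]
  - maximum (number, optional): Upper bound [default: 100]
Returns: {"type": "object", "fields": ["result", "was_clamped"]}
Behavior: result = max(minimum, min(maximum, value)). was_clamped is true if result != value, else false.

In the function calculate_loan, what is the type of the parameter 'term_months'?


The calculate_loan spec declares:
  - term_months (integer, required): Loan term in months
Type:
integer
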